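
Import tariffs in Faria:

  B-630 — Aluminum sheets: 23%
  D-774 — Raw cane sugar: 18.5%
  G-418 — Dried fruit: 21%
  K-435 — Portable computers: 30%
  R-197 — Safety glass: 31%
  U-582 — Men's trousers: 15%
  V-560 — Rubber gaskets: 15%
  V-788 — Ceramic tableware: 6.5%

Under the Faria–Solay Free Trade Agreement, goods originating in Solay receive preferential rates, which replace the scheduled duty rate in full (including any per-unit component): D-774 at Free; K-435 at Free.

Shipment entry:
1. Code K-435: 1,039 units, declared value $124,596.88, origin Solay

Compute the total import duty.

$0.00

Line 1 (K-435, Solay, 1,039 units, $124,596.88):
Base rate for K-435 is 30%.
Origin Solay qualifies under the Faria–Solay agreement and K-435 is covered: preferential rate Free applies instead.
Duty = $124,596.88 × 0% = $0.00.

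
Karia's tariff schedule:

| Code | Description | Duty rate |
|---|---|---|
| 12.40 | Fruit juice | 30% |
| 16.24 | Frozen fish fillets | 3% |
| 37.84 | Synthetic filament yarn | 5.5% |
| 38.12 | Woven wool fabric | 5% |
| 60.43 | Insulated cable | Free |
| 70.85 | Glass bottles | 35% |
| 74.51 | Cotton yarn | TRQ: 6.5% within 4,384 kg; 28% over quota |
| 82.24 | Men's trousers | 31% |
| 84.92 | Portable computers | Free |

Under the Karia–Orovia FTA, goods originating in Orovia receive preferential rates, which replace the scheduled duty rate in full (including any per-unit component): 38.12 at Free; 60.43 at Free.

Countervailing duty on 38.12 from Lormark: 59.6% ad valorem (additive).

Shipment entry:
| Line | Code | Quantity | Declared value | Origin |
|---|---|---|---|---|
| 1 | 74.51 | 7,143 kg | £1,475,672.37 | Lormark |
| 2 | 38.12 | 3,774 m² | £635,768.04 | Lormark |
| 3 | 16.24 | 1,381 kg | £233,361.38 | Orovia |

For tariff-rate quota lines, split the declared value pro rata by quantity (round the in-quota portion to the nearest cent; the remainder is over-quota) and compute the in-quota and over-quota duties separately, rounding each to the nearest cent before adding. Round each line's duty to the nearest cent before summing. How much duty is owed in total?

Line 1 (74.51, Lormark, 7,143 kg, £1,475,672.37):
Code 74.51 is under a tariff-rate quota (threshold 4,384 kg). In-quota: 4,384 kg at 6.5%; over-quota: 2,759 kg at 28%.
Pro-rata value split: in-quota = £1,475,672.37 × 4,384/7,143 = £905,690.56; over-quota = £1,475,672.37 − £905,690.56 = £569,981.81.
In-quota duty = £905,690.56 × 6.5% = £58,869.89. Over-quota duty = £569,981.81 × 28% = £159,594.91.
Line duty = £58,869.89 + £159,594.91 = £218,464.80.
Line 2 (38.12, Lormark, 3,774 m², £635,768.04):
Base rate for 38.12 is 5%.
38.12 has an FTA preferential rate, but origin Lormark is not Orovia; base rate stands.
Additional duty on 38.12 from Lormark: +59.6%. Applied ad valorem rate: 5% + 59.6% = 64.6%.
Duty = £635,768.04 × 64.6% = £410,706.15.
Line 3 (16.24, Orovia, 1,381 kg, £233,361.38):
Base rate for 16.24 is 3%.
Origin Orovia is the FTA partner but 16.24 is not on the preference list; base rate stands.
Duty = £233,361.38 × 3% = £7,000.84.
Total = £218,464.80 + £410,706.15 + £7,000.84 = £636,171.79.

£636,171.79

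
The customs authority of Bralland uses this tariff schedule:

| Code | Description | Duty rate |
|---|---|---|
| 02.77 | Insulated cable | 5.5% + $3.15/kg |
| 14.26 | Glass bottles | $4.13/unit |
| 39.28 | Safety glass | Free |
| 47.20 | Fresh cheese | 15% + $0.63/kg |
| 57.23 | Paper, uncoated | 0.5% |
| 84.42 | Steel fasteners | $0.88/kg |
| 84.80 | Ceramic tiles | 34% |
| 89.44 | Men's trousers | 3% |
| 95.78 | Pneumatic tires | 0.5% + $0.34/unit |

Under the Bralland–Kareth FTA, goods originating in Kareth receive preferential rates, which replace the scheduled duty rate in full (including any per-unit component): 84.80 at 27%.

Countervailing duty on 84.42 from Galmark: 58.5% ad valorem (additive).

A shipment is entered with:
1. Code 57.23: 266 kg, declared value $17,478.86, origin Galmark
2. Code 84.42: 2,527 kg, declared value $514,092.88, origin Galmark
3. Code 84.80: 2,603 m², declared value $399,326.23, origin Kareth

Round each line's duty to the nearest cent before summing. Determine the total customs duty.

Line 1 (57.23, Galmark, 266 kg, $17,478.86):
Base rate for 57.23 is 0.5%.
Duty = $17,478.86 × 0.5% = $87.39.
Line 2 (84.42, Galmark, 2,527 kg, $514,092.88):
Base rate for 84.42 is $0.88/kg.
Additional duty on 84.42 from Galmark: +58.5% ad valorem. Applied ad valorem rate = 58.5%.
Duty = $514,092.88 × 58.5% + 2,527 × $0.88 = $302,968.09.
Line 3 (84.80, Kareth, 2,603 m², $399,326.23):
Base rate for 84.80 is 34%.
Origin Kareth qualifies under the Bralland–Kareth agreement and 84.80 is covered: preferential rate 27% applies instead.
Duty = $399,326.23 × 27% = $107,818.08.
Total = $87.39 + $302,968.09 + $107,818.08 = $410,873.56.

$410,873.56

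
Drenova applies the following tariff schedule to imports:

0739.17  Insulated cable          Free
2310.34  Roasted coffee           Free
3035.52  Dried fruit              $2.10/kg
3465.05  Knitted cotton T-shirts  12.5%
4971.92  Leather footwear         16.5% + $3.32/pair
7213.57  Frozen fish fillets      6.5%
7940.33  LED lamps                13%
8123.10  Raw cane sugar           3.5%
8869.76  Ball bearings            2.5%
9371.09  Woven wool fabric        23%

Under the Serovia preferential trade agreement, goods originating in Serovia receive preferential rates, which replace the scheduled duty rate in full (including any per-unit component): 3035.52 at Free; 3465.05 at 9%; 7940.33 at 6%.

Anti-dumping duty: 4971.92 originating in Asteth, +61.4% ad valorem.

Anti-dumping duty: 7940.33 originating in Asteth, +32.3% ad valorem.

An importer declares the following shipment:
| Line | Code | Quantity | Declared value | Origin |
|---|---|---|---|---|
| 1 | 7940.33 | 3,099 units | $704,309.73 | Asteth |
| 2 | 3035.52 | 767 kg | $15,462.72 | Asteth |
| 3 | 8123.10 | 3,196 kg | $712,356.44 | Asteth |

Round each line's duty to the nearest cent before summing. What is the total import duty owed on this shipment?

Line 1 (7940.33, Asteth, 3,099 units, $704,309.73):
Base rate for 7940.33 is 13%.
7940.33 has an FTA preferential rate, but origin Asteth is not Serovia; base rate stands.
Additional duty on 7940.33 from Asteth: +32.3%. Applied ad valorem rate: 13% + 32.3% = 45.3%.
Duty = $704,309.73 × 45.3% = $319,052.31.
Line 2 (3035.52, Asteth, 767 kg, $15,462.72):
Base rate for 3035.52 is $2.10/kg.
3035.52 has an FTA preferential rate, but origin Asteth is not Serovia; base rate stands.
Duty = 767 × $2.10 = $1,610.70.
Line 3 (8123.10, Asteth, 3,196 kg, $712,356.44):
Base rate for 8123.10 is 3.5%.
Duty = $712,356.44 × 3.5% = $24,932.48.
Total = $319,052.31 + $1,610.70 + $24,932.48 = $345,595.49.

$345,595.49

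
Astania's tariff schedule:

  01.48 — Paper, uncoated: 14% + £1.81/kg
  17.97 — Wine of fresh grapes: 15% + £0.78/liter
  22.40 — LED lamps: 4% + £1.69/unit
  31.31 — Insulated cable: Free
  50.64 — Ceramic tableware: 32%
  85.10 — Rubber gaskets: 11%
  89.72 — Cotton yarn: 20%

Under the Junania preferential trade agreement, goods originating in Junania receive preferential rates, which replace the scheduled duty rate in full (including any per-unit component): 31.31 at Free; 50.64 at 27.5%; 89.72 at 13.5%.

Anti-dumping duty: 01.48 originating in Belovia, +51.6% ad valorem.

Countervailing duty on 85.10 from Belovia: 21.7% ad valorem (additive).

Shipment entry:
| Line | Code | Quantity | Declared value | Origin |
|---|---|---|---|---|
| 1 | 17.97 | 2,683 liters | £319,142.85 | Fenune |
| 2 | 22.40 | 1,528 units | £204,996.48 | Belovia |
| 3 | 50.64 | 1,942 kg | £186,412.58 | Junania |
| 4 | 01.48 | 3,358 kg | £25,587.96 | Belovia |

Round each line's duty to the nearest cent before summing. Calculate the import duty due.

£134,873.49

Line 1 (17.97, Fenune, 2,683 liters, £319,142.85):
Base rate for 17.97 is 15% + £0.78/liter.
Duty = £319,142.85 × 15% + 2,683 × £0.78 = £49,964.17.
Line 2 (22.40, Belovia, 1,528 units, £204,996.48):
Base rate for 22.40 is 4% + £1.69/unit.
Duty = £204,996.48 × 4% + 1,528 × £1.69 = £10,782.18.
Line 3 (50.64, Junania, 1,942 kg, £186,412.58):
Base rate for 50.64 is 32%.
Origin Junania qualifies under the Astania–Junania agreement and 50.64 is covered: preferential rate 27.5% applies instead.
Duty = £186,412.58 × 27.5% = £51,263.46.
Line 4 (01.48, Belovia, 3,358 kg, £25,587.96):
Base rate for 01.48 is 14% + £1.81/kg.
Additional duty on 01.48 from Belovia: +51.6%. Applied ad valorem rate: 14% + 51.6% = 65.6%.
Duty = £25,587.96 × 65.6% + 3,358 × £1.81 = £22,863.68.
Total = £49,964.17 + £10,782.18 + £51,263.46 + £22,863.68 = £134,873.49.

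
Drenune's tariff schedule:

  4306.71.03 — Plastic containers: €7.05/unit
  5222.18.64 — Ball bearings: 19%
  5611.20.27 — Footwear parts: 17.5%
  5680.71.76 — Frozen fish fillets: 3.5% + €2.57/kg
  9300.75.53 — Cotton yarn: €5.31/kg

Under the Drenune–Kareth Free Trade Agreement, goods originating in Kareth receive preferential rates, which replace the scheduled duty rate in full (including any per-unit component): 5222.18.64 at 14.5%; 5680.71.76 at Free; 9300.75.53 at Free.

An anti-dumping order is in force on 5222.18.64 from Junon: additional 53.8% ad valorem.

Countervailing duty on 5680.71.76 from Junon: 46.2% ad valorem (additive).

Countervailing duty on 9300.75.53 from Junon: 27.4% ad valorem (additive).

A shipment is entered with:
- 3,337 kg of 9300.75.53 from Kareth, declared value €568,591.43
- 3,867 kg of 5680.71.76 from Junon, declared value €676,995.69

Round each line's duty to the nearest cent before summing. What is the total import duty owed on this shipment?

€346,405.05

Line 1 (9300.75.53, Kareth, 3,337 kg, €568,591.43):
Base rate for 9300.75.53 is €5.31/kg.
Origin Kareth qualifies under the Drenune–Kareth agreement and 9300.75.53 is covered: preferential rate Free applies instead.
The additional-duty order on 9300.75.53 targets Junon, not Kareth; it does not apply.
Duty = €568,591.43 × 0% = €0.00.
Line 2 (5680.71.76, Junon, 3,867 kg, €676,995.69):
Base rate for 5680.71.76 is 3.5% + €2.57/kg.
5680.71.76 has an FTA preferential rate, but origin Junon is not Kareth; base rate stands.
Additional duty on 5680.71.76 from Junon: +46.2%. Applied ad valorem rate: 3.5% + 46.2% = 49.7%.
Duty = €676,995.69 × 49.7% + 3,867 × €2.57 = €346,405.05.
Total = €0.00 + €346,405.05 = €346,405.05.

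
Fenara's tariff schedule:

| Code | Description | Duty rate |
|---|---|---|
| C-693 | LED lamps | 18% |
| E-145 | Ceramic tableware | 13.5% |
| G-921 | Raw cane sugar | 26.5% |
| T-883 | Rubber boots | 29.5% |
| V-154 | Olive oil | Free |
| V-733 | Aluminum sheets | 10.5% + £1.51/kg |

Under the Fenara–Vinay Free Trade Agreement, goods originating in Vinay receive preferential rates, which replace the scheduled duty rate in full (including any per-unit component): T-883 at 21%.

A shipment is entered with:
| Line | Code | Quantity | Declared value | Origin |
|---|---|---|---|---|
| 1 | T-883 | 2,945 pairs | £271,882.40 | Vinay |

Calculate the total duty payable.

Line 1 (T-883, Vinay, 2,945 pairs, £271,882.40):
Base rate for T-883 is 29.5%.
Origin Vinay qualifies under the Fenara–Vinay agreement and T-883 is covered: preferential rate 21% applies instead.
Duty = £271,882.40 × 21% = £57,095.30.

£57,095.30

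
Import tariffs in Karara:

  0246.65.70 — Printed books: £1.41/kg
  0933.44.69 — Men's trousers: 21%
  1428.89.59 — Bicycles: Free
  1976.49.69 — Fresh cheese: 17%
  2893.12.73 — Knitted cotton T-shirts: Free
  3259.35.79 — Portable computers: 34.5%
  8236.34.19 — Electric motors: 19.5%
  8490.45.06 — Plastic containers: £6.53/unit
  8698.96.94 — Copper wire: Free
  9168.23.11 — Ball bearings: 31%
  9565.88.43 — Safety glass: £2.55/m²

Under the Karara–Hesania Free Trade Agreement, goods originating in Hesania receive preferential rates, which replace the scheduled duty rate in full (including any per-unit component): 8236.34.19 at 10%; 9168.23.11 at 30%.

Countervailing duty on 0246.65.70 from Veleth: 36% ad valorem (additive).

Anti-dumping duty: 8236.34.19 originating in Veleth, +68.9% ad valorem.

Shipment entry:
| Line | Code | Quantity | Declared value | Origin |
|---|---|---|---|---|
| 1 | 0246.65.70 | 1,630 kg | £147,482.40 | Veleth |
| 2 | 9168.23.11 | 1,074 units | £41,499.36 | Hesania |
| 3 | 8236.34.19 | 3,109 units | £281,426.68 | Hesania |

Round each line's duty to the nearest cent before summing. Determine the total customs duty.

Line 1 (0246.65.70, Veleth, 1,630 kg, £147,482.40):
Base rate for 0246.65.70 is £1.41/kg.
Additional duty on 0246.65.70 from Veleth: +36% ad valorem. Applied ad valorem rate = 36%.
Duty = £147,482.40 × 36% + 1,630 × £1.41 = £55,391.96.
Line 2 (9168.23.11, Hesania, 1,074 units, £41,499.36):
Base rate for 9168.23.11 is 31%.
Origin Hesania qualifies under the Karara–Hesania agreement and 9168.23.11 is covered: preferential rate 30% applies instead.
Duty = £41,499.36 × 30% = £12,449.81.
Line 3 (8236.34.19, Hesania, 3,109 units, £281,426.68):
Base rate for 8236.34.19 is 19.5%.
Origin Hesania qualifies under the Karara–Hesania agreement and 8236.34.19 is covered: preferential rate 10% applies instead.
The additional-duty order on 8236.34.19 targets Veleth, not Hesania; it does not apply.
Duty = £281,426.68 × 10% = £28,142.67.
Total = £55,391.96 + £12,449.81 + £28,142.67 = £95,984.44.

£95,984.44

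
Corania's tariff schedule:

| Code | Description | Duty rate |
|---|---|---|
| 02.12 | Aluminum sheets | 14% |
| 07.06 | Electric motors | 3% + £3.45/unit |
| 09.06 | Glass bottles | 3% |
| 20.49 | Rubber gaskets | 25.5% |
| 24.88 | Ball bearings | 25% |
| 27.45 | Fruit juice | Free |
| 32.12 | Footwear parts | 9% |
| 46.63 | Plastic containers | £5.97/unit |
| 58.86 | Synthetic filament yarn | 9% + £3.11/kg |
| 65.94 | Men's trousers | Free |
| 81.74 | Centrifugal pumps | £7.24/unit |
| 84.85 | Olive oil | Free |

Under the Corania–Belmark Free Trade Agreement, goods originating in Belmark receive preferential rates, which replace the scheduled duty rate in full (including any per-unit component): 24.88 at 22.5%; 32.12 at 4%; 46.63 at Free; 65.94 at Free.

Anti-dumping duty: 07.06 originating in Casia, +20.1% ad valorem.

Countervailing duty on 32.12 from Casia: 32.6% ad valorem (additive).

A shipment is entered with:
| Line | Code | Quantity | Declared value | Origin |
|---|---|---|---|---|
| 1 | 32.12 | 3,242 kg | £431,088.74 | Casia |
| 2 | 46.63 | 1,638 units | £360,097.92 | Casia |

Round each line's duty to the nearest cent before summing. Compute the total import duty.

£189,111.78

Line 1 (32.12, Casia, 3,242 kg, £431,088.74):
Base rate for 32.12 is 9%.
32.12 has an FTA preferential rate, but origin Casia is not Belmark; base rate stands.
Additional duty on 32.12 from Casia: +32.6%. Applied ad valorem rate: 9% + 32.6% = 41.6%.
Duty = £431,088.74 × 41.6% = £179,332.92.
Line 2 (46.63, Casia, 1,638 units, £360,097.92):
Base rate for 46.63 is £5.97/unit.
46.63 has an FTA preferential rate, but origin Casia is not Belmark; base rate stands.
Duty = 1,638 × £5.97 = £9,778.86.
Total = £179,332.92 + £9,778.86 = £189,111.78.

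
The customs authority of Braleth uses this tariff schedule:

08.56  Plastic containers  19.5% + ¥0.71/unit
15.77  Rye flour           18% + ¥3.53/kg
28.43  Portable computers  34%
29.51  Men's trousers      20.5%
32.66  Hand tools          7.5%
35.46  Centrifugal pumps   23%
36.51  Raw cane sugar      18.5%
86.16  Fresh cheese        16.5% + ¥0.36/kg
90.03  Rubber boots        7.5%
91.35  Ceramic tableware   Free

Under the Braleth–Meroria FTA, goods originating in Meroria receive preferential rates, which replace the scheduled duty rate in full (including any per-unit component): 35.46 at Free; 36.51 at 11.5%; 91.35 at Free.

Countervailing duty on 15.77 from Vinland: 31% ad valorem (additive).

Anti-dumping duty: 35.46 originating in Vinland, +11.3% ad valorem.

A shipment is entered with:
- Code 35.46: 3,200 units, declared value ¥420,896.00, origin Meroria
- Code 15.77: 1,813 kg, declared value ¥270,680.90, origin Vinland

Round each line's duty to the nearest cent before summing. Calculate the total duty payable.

Line 1 (35.46, Meroria, 3,200 units, ¥420,896.00):
Base rate for 35.46 is 23%.
Origin Meroria qualifies under the Braleth–Meroria agreement and 35.46 is covered: preferential rate Free applies instead.
The additional-duty order on 35.46 targets Vinland, not Meroria; it does not apply.
Duty = ¥420,896.00 × 0% = ¥0.00.
Line 2 (15.77, Vinland, 1,813 kg, ¥270,680.90):
Base rate for 15.77 is 18% + ¥3.53/kg.
Additional duty on 15.77 from Vinland: +31%. Applied ad valorem rate: 18% + 31% = 49%.
Duty = ¥270,680.90 × 49% + 1,813 × ¥3.53 = ¥139,033.53.
Total = ¥0.00 + ¥139,033.53 = ¥139,033.53.

¥139,033.53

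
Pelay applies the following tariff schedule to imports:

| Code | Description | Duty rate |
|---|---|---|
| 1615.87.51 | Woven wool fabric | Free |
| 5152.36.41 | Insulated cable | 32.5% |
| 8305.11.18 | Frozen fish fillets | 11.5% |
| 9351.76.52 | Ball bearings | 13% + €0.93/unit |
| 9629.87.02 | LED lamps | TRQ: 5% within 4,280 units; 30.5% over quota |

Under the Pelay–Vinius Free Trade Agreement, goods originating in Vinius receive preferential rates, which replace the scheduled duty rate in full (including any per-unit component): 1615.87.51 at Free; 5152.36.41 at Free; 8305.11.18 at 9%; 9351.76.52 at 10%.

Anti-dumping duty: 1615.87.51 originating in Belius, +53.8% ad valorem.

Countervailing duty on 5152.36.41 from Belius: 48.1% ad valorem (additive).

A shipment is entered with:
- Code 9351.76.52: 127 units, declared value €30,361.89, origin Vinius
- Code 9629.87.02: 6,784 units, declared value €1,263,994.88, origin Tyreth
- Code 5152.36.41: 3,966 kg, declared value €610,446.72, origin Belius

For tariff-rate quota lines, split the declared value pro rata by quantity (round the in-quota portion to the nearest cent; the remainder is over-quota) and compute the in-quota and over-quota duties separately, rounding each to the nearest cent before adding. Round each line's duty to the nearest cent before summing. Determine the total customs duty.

Line 1 (9351.76.52, Vinius, 127 units, €30,361.89):
Base rate for 9351.76.52 is 13% + €0.93/unit.
Origin Vinius qualifies under the Pelay–Vinius agreement and 9351.76.52 is covered: preferential rate 10% applies instead.
Duty = €30,361.89 × 10% = €3,036.19.
Line 2 (9629.87.02, Tyreth, 6,784 units, €1,263,994.88):
Code 9629.87.02 is under a tariff-rate quota (threshold 4,280 units). In-quota: 4,280 units at 5%; over-quota: 2,504 units at 30.5%.
Pro-rata value split: in-quota = €1,263,994.88 × 4,280/6,784 = €797,449.60; over-quota = €1,263,994.88 − €797,449.60 = €466,545.28.
In-quota duty = €797,449.60 × 5% = €39,872.48. Over-quota duty = €466,545.28 × 30.5% = €142,296.31.
Line duty = €39,872.48 + €142,296.31 = €182,168.79.
Line 3 (5152.36.41, Belius, 3,966 kg, €610,446.72):
Base rate for 5152.36.41 is 32.5%.
5152.36.41 has an FTA preferential rate, but origin Belius is not Vinius; base rate stands.
Additional duty on 5152.36.41 from Belius: +48.1%. Applied ad valorem rate: 32.5% + 48.1% = 80.6%.
Duty = €610,446.72 × 80.6% = €492,020.06.
Total = €3,036.19 + €182,168.79 + €492,020.06 = €677,225.04.

€677,225.04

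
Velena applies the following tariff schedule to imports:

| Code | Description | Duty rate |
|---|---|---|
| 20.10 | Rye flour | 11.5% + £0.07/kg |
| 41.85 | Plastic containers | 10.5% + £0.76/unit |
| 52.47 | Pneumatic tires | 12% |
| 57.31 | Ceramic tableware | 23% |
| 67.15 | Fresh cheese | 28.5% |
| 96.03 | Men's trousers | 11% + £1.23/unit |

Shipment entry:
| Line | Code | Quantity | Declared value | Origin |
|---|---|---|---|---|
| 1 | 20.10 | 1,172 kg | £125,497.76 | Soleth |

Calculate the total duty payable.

£14,514.28

Line 1 (20.10, Soleth, 1,172 kg, £125,497.76):
Base rate for 20.10 is 11.5% + £0.07/kg.
Duty = £125,497.76 × 11.5% + 1,172 × £0.07 = £14,514.28.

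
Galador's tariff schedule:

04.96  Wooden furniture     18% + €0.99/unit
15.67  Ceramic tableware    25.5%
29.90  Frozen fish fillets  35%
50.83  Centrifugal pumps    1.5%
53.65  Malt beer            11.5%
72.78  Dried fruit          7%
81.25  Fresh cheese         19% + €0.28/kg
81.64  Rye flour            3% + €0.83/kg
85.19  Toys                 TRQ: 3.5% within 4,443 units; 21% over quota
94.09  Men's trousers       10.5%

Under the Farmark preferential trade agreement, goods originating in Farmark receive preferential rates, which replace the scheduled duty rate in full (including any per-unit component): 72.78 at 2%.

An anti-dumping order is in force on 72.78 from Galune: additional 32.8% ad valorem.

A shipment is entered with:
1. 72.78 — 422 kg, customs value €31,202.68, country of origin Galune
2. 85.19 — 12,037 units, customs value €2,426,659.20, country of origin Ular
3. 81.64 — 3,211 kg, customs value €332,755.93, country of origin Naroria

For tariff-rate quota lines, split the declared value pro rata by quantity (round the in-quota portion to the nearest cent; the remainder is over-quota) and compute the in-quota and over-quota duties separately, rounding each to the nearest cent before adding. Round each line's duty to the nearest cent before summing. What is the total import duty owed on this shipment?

€377,915.87

Line 1 (72.78, Galune, 422 kg, €31,202.68):
Base rate for 72.78 is 7%.
72.78 has an FTA preferential rate, but origin Galune is not Farmark; base rate stands.
Additional duty on 72.78 from Galune: +32.8%. Applied ad valorem rate: 7% + 32.8% = 39.8%.
Duty = €31,202.68 × 39.8% = €12,418.67.
Line 2 (85.19, Ular, 12,037 units, €2,426,659.20):
Code 85.19 is under a tariff-rate quota (threshold 4,443 units). In-quota: 4,443 units at 3.5%; over-quota: 7,594 units at 21%.
Pro-rata value split: in-quota = €2,426,659.20 × 4,443/12,037 = €895,708.80; over-quota = €2,426,659.20 − €895,708.80 = €1,530,950.40.
In-quota duty = €895,708.80 × 3.5% = €31,349.81. Over-quota duty = €1,530,950.40 × 21% = €321,499.58.
Line duty = €31,349.81 + €321,499.58 = €352,849.39.
Line 3 (81.64, Naroria, 3,211 kg, €332,755.93):
Base rate for 81.64 is 3% + €0.83/kg.
Duty = €332,755.93 × 3% + 3,211 × €0.83 = €12,647.81.
Total = €12,418.67 + €352,849.39 + €12,647.81 = €377,915.87.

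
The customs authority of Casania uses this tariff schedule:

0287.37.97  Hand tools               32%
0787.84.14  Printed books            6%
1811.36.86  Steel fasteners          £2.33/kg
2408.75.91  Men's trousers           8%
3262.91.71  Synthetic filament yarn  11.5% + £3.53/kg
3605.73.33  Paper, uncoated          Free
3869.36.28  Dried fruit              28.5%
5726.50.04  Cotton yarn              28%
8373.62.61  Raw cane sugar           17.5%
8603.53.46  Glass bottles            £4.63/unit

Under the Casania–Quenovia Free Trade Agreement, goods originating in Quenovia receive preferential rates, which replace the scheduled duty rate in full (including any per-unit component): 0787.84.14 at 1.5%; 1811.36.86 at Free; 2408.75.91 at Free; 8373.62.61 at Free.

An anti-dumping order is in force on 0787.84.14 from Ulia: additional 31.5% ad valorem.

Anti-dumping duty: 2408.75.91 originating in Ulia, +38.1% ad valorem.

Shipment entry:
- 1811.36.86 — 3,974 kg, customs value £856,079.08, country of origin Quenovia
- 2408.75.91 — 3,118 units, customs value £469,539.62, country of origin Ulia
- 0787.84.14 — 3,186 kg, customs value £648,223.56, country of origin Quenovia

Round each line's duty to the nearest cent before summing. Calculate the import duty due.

Line 1 (1811.36.86, Quenovia, 3,974 kg, £856,079.08):
Base rate for 1811.36.86 is £2.33/kg.
Origin Quenovia qualifies under the Casania–Quenovia agreement and 1811.36.86 is covered: preferential rate Free applies instead.
Duty = £856,079.08 × 0% = £0.00.
Line 2 (2408.75.91, Ulia, 3,118 units, £469,539.62):
Base rate for 2408.75.91 is 8%.
2408.75.91 has an FTA preferential rate, but origin Ulia is not Quenovia; base rate stands.
Additional duty on 2408.75.91 from Ulia: +38.1%. Applied ad valorem rate: 8% + 38.1% = 46.1%.
Duty = £469,539.62 × 46.1% = £216,457.76.
Line 3 (0787.84.14, Quenovia, 3,186 kg, £648,223.56):
Base rate for 0787.84.14 is 6%.
Origin Quenovia qualifies under the Casania–Quenovia agreement and 0787.84.14 is covered: preferential rate 1.5% applies instead.
The additional-duty order on 0787.84.14 targets Ulia, not Quenovia; it does not apply.
Duty = £648,223.56 × 1.5% = £9,723.35.
Total = £0.00 + £216,457.76 + £9,723.35 = £226,181.11.

£226,181.11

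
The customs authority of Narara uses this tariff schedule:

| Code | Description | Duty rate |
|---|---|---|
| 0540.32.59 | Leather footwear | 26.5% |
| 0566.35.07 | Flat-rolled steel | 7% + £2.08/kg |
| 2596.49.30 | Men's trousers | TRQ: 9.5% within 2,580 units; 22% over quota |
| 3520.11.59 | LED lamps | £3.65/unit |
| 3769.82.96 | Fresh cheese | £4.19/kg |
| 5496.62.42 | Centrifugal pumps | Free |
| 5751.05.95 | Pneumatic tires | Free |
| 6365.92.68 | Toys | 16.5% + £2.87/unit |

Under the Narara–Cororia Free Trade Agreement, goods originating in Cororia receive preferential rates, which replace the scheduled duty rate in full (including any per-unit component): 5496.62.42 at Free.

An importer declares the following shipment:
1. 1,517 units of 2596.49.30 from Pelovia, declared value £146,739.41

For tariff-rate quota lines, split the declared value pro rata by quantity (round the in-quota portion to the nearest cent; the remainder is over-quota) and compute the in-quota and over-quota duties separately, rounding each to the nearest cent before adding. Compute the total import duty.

£13,940.24

Line 1 (2596.49.30, Pelovia, 1,517 units, £146,739.41):
Code 2596.49.30 is under a tariff-rate quota (threshold 2,580 units). Quantity 1,517 units is within the quota, so the in-quota rate 9.5% applies to the full value.
Duty = £146,739.41 × 9.5% = £13,940.24.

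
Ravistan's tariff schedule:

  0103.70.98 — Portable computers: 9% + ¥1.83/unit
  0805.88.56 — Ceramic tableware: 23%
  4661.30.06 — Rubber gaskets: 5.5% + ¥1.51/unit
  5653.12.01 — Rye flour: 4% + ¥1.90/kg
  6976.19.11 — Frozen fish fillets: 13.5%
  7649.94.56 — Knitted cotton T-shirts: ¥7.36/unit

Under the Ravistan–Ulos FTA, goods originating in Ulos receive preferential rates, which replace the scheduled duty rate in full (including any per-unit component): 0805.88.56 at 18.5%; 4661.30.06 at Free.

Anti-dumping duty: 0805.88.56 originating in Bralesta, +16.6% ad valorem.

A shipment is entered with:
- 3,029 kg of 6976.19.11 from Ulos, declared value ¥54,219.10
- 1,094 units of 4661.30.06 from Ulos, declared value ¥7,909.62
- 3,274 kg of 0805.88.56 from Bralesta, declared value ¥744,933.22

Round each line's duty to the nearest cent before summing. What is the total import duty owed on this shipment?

Line 1 (6976.19.11, Ulos, 3,029 kg, ¥54,219.10):
Base rate for 6976.19.11 is 13.5%.
Origin Ulos is the FTA partner but 6976.19.11 is not on the preference list; base rate stands.
Duty = ¥54,219.10 × 13.5% = ¥7,319.58.
Line 2 (4661.30.06, Ulos, 1,094 units, ¥7,909.62):
Base rate for 4661.30.06 is 5.5% + ¥1.51/unit.
Origin Ulos qualifies under the Ravistan–Ulos agreement and 4661.30.06 is covered: preferential rate Free applies instead.
Duty = ¥7,909.62 × 0% = ¥0.00.
Line 3 (0805.88.56, Bralesta, 3,274 kg, ¥744,933.22):
Base rate for 0805.88.56 is 23%.
0805.88.56 has an FTA preferential rate, but origin Bralesta is not Ulos; base rate stands.
Additional duty on 0805.88.56 from Bralesta: +16.6%. Applied ad valorem rate: 23% + 16.6% = 39.6%.
Duty = ¥744,933.22 × 39.6% = ¥294,993.56.
Total = ¥7,319.58 + ¥0.00 + ¥294,993.56 = ¥302,313.14.

¥302,313.14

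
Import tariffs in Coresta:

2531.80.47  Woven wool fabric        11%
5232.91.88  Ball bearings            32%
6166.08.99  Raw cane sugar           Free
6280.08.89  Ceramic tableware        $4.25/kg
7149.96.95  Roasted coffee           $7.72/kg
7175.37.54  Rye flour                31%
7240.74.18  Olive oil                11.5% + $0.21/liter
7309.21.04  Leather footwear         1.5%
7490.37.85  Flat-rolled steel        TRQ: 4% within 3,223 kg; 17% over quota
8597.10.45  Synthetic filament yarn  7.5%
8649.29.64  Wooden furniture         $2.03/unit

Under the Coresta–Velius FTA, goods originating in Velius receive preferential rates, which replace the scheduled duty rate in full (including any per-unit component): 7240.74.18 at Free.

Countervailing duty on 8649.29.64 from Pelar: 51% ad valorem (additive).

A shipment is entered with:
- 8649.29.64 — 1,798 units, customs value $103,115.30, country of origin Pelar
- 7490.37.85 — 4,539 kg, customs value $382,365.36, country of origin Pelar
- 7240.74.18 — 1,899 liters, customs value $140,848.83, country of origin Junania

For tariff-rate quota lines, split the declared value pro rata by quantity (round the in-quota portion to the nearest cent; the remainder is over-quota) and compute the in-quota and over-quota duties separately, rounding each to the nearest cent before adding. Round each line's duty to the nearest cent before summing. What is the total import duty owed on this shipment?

$102,541.54

Line 1 (8649.29.64, Pelar, 1,798 units, $103,115.30):
Base rate for 8649.29.64 is $2.03/unit.
Additional duty on 8649.29.64 from Pelar: +51% ad valorem. Applied ad valorem rate = 51%.
Duty = $103,115.30 × 51% + 1,798 × $2.03 = $56,238.74.
Line 2 (7490.37.85, Pelar, 4,539 kg, $382,365.36):
Code 7490.37.85 is under a tariff-rate quota (threshold 3,223 kg). In-quota: 3,223 kg at 4%; over-quota: 1,316 kg at 17%.
Pro-rata value split: in-quota = $382,365.36 × 3,223/4,539 = $271,505.52; over-quota = $382,365.36 − $271,505.52 = $110,859.84.
In-quota duty = $271,505.52 × 4% = $10,860.22. Over-quota duty = $110,859.84 × 17% = $18,846.17.
Line duty = $10,860.22 + $18,846.17 = $29,706.39.
Line 3 (7240.74.18, Junania, 1,899 liters, $140,848.83):
Base rate for 7240.74.18 is 11.5% + $0.21/liter.
7240.74.18 has an FTA preferential rate, but origin Junania is not Velius; base rate stands.
Duty = $140,848.83 × 11.5% + 1,899 × $0.21 = $16,596.41.
Total = $56,238.74 + $29,706.39 + $16,596.41 = $102,541.54.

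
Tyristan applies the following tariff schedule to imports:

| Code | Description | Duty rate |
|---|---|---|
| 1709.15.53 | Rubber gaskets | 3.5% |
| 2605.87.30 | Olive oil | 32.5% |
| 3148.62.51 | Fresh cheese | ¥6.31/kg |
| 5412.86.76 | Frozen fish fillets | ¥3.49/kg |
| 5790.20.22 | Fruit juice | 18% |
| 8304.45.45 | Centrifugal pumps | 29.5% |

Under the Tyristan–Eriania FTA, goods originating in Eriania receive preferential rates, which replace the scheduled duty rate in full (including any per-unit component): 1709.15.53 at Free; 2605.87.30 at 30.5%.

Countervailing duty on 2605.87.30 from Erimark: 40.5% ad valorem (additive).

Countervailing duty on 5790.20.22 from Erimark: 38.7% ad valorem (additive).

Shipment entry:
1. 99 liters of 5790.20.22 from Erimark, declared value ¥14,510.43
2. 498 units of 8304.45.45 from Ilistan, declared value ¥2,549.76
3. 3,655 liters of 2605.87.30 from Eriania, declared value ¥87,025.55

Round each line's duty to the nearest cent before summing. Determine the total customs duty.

¥35,522.38

Line 1 (5790.20.22, Erimark, 99 liters, ¥14,510.43):
Base rate for 5790.20.22 is 18%.
Additional duty on 5790.20.22 from Erimark: +38.7%. Applied ad valorem rate: 18% + 38.7% = 56.7%.
Duty = ¥14,510.43 × 56.7% = ¥8,227.41.
Line 2 (8304.45.45, Ilistan, 498 units, ¥2,549.76):
Base rate for 8304.45.45 is 29.5%.
Duty = ¥2,549.76 × 29.5% = ¥752.18.
Line 3 (2605.87.30, Eriania, 3,655 liters, ¥87,025.55):
Base rate for 2605.87.30 is 32.5%.
Origin Eriania qualifies under the Tyristan–Eriania agreement and 2605.87.30 is covered: preferential rate 30.5% applies instead.
The additional-duty order on 2605.87.30 targets Erimark, not Eriania; it does not apply.
Duty = ¥87,025.55 × 30.5% = ¥26,542.79.
Total = ¥8,227.41 + ¥752.18 + ¥26,542.79 = ¥35,522.38.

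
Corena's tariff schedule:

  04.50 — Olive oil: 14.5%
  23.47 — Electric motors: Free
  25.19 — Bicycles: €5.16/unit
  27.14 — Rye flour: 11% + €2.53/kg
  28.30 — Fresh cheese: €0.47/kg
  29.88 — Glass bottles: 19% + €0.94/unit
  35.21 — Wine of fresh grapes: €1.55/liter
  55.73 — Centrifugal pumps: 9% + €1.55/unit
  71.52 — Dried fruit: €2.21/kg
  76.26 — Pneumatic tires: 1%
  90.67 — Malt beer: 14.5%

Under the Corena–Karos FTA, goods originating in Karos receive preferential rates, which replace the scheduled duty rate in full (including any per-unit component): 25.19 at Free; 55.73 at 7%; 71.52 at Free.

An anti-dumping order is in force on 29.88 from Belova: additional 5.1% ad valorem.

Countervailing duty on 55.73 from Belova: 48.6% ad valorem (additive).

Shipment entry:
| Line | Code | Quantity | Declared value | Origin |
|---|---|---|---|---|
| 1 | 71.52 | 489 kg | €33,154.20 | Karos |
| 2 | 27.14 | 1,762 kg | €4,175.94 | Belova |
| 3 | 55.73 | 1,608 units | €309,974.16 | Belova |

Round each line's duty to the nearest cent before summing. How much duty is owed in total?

€185,954.73

Line 1 (71.52, Karos, 489 kg, €33,154.20):
Base rate for 71.52 is €2.21/kg.
Origin Karos qualifies under the Corena–Karos agreement and 71.52 is covered: preferential rate Free applies instead.
Duty = €33,154.20 × 0% = €0.00.
Line 2 (27.14, Belova, 1,762 kg, €4,175.94):
Base rate for 27.14 is 11% + €2.53/kg.
Duty = €4,175.94 × 11% + 1,762 × €2.53 = €4,917.21.
Line 3 (55.73, Belova, 1,608 units, €309,974.16):
Base rate for 55.73 is 9% + €1.55/unit.
55.73 has an FTA preferential rate, but origin Belova is not Karos; base rate stands.
Additional duty on 55.73 from Belova: +48.6%. Applied ad valorem rate: 9% + 48.6% = 57.6%.
Duty = €309,974.16 × 57.6% + 1,608 × €1.55 = €181,037.52.
Total = €0.00 + €4,917.21 + €181,037.52 = €185,954.73.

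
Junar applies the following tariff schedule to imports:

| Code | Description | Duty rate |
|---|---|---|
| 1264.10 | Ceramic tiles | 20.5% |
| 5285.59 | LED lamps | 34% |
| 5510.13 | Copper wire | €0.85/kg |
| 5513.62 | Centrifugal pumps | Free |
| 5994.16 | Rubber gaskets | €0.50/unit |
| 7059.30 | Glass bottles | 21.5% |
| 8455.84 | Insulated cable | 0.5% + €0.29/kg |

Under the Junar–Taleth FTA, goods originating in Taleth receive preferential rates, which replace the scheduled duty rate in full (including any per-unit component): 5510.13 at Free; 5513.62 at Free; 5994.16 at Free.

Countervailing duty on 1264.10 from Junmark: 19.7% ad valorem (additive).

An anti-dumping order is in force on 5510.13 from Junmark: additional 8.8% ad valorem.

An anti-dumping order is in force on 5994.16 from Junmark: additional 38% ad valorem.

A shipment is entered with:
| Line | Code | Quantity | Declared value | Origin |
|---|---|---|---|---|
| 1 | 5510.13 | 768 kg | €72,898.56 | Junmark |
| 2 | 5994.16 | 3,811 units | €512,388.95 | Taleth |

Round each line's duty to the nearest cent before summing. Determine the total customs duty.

Line 1 (5510.13, Junmark, 768 kg, €72,898.56):
Base rate for 5510.13 is €0.85/kg.
5510.13 has an FTA preferential rate, but origin Junmark is not Taleth; base rate stands.
Additional duty on 5510.13 from Junmark: +8.8% ad valorem. Applied ad valorem rate = 8.8%.
Duty = €72,898.56 × 8.8% + 768 × €0.85 = €7,067.87.
Line 2 (5994.16, Taleth, 3,811 units, €512,388.95):
Base rate for 5994.16 is €0.50/unit.
Origin Taleth qualifies under the Junar–Taleth agreement and 5994.16 is covered: preferential rate Free applies instead.
The additional-duty order on 5994.16 targets Junmark, not Taleth; it does not apply.
Duty = €512,388.95 × 0% = €0.00.
Total = €7,067.87 + €0.00 = €7,067.87.

€7,067.87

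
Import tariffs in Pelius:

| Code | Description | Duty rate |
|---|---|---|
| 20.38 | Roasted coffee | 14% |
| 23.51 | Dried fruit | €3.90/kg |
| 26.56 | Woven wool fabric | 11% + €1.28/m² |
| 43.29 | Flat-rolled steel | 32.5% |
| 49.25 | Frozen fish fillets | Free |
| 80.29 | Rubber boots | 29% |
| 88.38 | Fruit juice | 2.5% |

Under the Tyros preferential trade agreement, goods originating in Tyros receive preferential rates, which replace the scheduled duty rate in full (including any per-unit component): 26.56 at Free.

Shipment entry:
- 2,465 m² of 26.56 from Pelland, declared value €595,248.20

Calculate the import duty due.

€68,632.50

Line 1 (26.56, Pelland, 2,465 m², €595,248.20):
Base rate for 26.56 is 11% + €1.28/m².
26.56 has an FTA preferential rate, but origin Pelland is not Tyros; base rate stands.
Duty = €595,248.20 × 11% + 2,465 × €1.28 = €68,632.50.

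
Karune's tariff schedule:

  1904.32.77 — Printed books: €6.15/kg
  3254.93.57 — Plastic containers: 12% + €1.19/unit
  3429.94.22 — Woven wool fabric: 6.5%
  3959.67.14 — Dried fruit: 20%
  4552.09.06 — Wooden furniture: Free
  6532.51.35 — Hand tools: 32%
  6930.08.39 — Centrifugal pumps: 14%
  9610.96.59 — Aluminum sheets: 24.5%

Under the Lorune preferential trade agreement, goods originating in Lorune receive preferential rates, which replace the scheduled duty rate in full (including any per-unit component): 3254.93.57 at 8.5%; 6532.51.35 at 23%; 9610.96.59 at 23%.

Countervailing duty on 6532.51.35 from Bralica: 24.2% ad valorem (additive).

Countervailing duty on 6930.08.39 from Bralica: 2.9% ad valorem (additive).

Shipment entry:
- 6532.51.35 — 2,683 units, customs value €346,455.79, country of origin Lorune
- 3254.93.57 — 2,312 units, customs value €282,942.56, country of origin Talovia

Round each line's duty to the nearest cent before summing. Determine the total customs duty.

Line 1 (6532.51.35, Lorune, 2,683 units, €346,455.79):
Base rate for 6532.51.35 is 32%.
Origin Lorune qualifies under the Karune–Lorune agreement and 6532.51.35 is covered: preferential rate 23% applies instead.
The additional-duty order on 6532.51.35 targets Bralica, not Lorune; it does not apply.
Duty = €346,455.79 × 23% = €79,684.83.
Line 2 (3254.93.57, Talovia, 2,312 units, €282,942.56):
Base rate for 3254.93.57 is 12% + €1.19/unit.
3254.93.57 has an FTA preferential rate, but origin Talovia is not Lorune; base rate stands.
Duty = €282,942.56 × 12% + 2,312 × €1.19 = €36,704.39.
Total = €79,684.83 + €36,704.39 = €116,389.22.

€116,389.22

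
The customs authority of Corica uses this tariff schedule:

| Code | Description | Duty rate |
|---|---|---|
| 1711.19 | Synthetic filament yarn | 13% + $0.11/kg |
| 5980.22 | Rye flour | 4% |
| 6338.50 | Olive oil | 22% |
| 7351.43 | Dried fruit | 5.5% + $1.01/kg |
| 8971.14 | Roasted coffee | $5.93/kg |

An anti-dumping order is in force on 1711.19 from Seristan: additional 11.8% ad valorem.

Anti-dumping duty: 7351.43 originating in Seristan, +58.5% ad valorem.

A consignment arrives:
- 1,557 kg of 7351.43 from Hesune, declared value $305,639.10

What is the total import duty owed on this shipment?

Line 1 (7351.43, Hesune, 1,557 kg, $305,639.10):
Base rate for 7351.43 is 5.5% + $1.01/kg.
The additional-duty order on 7351.43 targets Seristan, not Hesune; it does not apply.
Duty = $305,639.10 × 5.5% + 1,557 × $1.01 = $18,382.72.

$18,382.72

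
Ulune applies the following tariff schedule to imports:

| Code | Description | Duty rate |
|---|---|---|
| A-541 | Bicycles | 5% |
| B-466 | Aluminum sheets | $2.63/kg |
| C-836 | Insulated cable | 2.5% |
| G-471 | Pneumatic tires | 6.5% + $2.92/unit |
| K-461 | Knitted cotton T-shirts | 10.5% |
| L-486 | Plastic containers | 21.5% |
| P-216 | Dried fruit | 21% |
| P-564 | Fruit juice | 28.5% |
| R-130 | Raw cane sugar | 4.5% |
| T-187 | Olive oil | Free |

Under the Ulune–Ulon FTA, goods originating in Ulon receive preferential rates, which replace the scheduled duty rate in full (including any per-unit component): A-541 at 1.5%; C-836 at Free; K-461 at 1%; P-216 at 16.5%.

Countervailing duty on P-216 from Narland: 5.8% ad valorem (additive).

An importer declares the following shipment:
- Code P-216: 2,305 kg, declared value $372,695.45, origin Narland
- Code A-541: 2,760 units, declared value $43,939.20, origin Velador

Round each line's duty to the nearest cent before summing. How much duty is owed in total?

Line 1 (P-216, Narland, 2,305 kg, $372,695.45):
Base rate for P-216 is 21%.
P-216 has an FTA preferential rate, but origin Narland is not Ulon; base rate stands.
Additional duty on P-216 from Narland: +5.8%. Applied ad valorem rate: 21% + 5.8% = 26.8%.
Duty = $372,695.45 × 26.8% = $99,882.38.
Line 2 (A-541, Velador, 2,760 units, $43,939.20):
Base rate for A-541 is 5%.
A-541 has an FTA preferential rate, but origin Velador is not Ulon; base rate stands.
Duty = $43,939.20 × 5% = $2,196.96.
Total = $99,882.38 + $2,196.96 = $102,079.34.

$102,079.34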